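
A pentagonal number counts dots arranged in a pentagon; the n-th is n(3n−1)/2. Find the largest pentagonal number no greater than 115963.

115787

Solve n(3n−1)/2 ≤ 115963 for integer n.
n = 278 gives 115787 ≤ 115963, while n = 279 gives 116622 > 115963; so the answer is 115787.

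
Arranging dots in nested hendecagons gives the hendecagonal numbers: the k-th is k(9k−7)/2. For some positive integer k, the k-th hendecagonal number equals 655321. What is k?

Set n(9n−7)/2 = 655321, giving 9n² − 7n − 1310642 = 0.
So n = (7 + 6869) / 18 = 6876/18 = 382.

382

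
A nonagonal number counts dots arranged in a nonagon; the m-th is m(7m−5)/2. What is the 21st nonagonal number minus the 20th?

Consecutive nonagonal numbers differ by 7n − 6: here 7·21 − 6 = 141.

141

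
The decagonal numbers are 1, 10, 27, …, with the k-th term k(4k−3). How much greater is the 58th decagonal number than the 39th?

7315

58·(4·58 − 3) = 13282 and 39·(4·39 − 3) = 5967.
Difference: 13282 − 5967 = 7315.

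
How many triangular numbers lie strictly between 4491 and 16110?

The n-th triangular number is n(n+1)/2.
Smallest index with value > 4491: n = 95 (giving 4560).
Largest index with value < 16110: n = 178 (giving 15931).
Indices 95 through 178: 84 terms.

84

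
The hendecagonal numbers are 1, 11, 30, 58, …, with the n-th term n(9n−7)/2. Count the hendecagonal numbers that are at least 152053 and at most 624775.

The n-th hendecagonal number is n(9n−7)/2.
Smallest index with value ≥ 152053: n = 185 (giving 153365).
Largest index with value ≤ 624775: n = 373 (giving 624775).
Indices 185 through 373: 189 terms.

189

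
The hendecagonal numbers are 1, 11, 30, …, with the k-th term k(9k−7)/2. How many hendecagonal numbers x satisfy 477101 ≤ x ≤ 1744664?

298

The n-th hendecagonal number is n(9n−7)/2.
Smallest index with value ≥ 477101: n = 326 (giving 477101).
Largest index with value ≤ 1744664: n = 623 (giving 1744400).
Indices 326 through 623: 298 terms.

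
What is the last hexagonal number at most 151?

Solve n(2n−1) ≤ 151 for integer n.
n = 8 gives 120 ≤ 151, while n = 9 gives 153 > 151; so the answer is 120.

120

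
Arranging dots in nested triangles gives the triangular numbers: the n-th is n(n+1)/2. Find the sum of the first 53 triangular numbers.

Σ i(i+1)/2 = (Σi² + Σi) / 2 over i = 1..53.
Σi = 1431 and Σi² = 51039.
(1·51039 + 1·1431) / 2 = 52470/2 = 26235.

26235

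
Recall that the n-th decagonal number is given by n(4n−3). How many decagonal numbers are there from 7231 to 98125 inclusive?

The n-th decagonal number is n(4n−3).
Smallest index with value ≥ 7231: n = 43 (giving 7267).
Largest index with value ≤ 98125: n = 157 (giving 98125).
Indices 43 through 157: 115 terms.

115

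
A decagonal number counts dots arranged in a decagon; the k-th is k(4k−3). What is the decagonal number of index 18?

18·(4·18 − 3) = 18·69 = 1242.

1242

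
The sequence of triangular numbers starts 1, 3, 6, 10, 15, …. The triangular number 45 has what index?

Set n(n+1)/2 = 45, giving n² + n − 90 = 0.
So n = (-1 + 19) / 2 = 18/2 = 9.

9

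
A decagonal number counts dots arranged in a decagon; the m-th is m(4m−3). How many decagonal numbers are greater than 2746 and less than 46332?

The n-th decagonal number is n(4n−3).
Smallest index with value > 2746: n = 27 (giving 2835).
Largest index with value < 46332: n = 107 (giving 45475).
Indices 27 through 107: 81 terms.

81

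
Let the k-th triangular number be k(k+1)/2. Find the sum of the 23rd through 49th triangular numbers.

Σ i(i+1)/2 = (Σi² + Σi) / 2 over i = 23..49.
Σi = 1225 − 253 = 972 and Σi² = 40425 − 3795 = 36630.
(1·36630 + 1·972) / 2 = 37602/2 = 18801.

18801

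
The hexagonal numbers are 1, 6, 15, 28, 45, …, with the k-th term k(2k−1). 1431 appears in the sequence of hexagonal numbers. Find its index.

27

Set n(2n−1) = 1431, giving 2n² − n − 1431 = 0.
So n = (1 + 107) / 4 = 108/4 = 27.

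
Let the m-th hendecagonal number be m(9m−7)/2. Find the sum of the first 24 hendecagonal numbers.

21000

Σ i(9i−7)/2 = (9Σi² − 7Σi) / 2 over i = 1..24.
Σi = 300 and Σi² = 4900.
(9·4900 − 7·300) / 2 = 42000/2 = 21000.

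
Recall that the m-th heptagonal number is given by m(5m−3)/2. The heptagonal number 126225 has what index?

Set n(5n−3)/2 = 126225, giving 5n² − 3n − 252450 = 0.
The discriminant is 9 + 40·126225 = 5049009, and √5049009 = 2247.
So n = (3 + 2247) / 10 = 2250/10 = 225.

225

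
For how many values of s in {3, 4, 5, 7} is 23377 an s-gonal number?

s = 3: P(3, 215) = 23220 and P(3, 216) = 23436; 23377 is not s-gonal.
s = 4: P(4, 152) = 23104 and P(4, 153) = 23409; 23377 is not s-gonal.
s = 5: P(5, 125) = 23375 and P(5, 126) = 23751; 23377 is not s-gonal.
s = 7: P(7, 97) = 23377. ✓
Hits: s ∈ {7} → 1.

1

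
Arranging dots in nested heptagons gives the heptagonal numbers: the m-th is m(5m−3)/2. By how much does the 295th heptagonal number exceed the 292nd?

295·(5·295 − 3)/2 = 217120 and 292·(5·292 − 3)/2 = 212722.
Difference: 217120 − 212722 = 4398.

4398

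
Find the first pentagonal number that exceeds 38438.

38801

Solve n(3n−1)/2 > 38438 for integer n.
The largest n with value ≤ 38438 is 160 (since 38320 ≤ 38438 < 38801), so the first above is n = 161, value 38801.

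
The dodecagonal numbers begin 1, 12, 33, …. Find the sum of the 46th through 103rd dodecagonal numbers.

1673561

Σ i(5i−4) = 5Σi² − 4Σi over i = 46..103.
Σi = 5356 − 1035 = 4321 and Σi² = 369564 − 31395 = 338169.
5·338169 − 4·4321 = 1673561.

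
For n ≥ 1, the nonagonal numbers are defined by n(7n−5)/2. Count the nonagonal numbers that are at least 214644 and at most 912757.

The n-th nonagonal number is n(7n−5)/2.
Smallest index with value ≥ 214644: n = 248 (giving 214644).
Largest index with value ≤ 912757: n = 511 (giving 912646).
Indices 248 through 511: 264 terms.

264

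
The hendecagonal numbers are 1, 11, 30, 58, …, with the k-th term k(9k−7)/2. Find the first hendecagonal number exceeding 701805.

Solve n(9n−7)/2 > 701805 for integer n.
The largest n with value ≤ 701805 is 395 (since 700730 ≤ 701805 < 704286), so the first above is n = 396, value 704286.

704286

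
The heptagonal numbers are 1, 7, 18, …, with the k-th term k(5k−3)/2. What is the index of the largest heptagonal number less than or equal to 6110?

Solve n(5n−3)/2 ≤ 6110 for integer n.
n = 49 gives 5929 ≤ 6110, while n = 50 gives 6175 > 6110; so the answer is index 49.

49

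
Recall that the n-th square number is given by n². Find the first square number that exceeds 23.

Solve n² > 23 for integer n.
The largest n with value ≤ 23 is 4 (since 16 ≤ 23 < 25), so the first above is n = 5, value 25.

25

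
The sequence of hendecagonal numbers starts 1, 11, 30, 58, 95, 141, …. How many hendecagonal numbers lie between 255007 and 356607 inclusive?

43

The n-th hendecagonal number is n(9n−7)/2.
Smallest index with value ≥ 255007: n = 239 (giving 256208).
Largest index with value ≤ 356607: n = 281 (giving 354341).
Indices 239 through 281: 43 terms.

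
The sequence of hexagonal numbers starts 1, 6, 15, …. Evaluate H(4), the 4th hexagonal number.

The 4th hexagonal number is n(2n−1) with n = 4.
4·(2·4 − 1) = 4·7 = 28.

28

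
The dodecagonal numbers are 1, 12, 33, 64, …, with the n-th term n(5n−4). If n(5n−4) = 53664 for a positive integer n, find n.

104

Set n(5n−4) = 53664, giving 5n² − 4n − 53664 = 0.
The discriminant is 16 + 20·53664 = 1073296, and √1073296 = 1036.
So n = (4 + 1036) / 10 = 1040/10 = 104.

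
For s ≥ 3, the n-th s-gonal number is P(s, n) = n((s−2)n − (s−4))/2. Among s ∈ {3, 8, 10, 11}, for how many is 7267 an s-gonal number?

s = 3: P(3, 120) = 7260 and P(3, 121) = 7381; 7267 is not s-gonal.
s = 8: P(8, 49) = 7105 and P(8, 50) = 7400; 7267 is not s-gonal.
s = 10: P(10, 43) = 7267. ✓
s = 11: P(11, 40) = 7060 and P(11, 41) = 7421; 7267 is not s-gonal.
Hits: s ∈ {10} → 1.

1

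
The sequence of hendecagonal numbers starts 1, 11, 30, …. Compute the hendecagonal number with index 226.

The 226th hendecagonal number is n(9n−7)/2 with n = 226.
226·(9·226 − 7)/2 = 226·2027/2 = 229051.

229051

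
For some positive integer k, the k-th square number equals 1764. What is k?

42

We need n² = 1764, so n = √1764 = 42.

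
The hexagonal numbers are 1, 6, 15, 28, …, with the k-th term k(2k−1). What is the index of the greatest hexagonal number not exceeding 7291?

Solve n(2n−1) ≤ 7291 for integer n.
n = 60 gives 7140 ≤ 7291, while n = 61 gives 7381 > 7291; so the answer is index 60.

60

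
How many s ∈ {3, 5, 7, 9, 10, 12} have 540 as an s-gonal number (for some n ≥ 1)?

2

s = 3: P(3, 32) = 528 and P(3, 33) = 561; 540 is not s-gonal.
s = 5: P(5, 19) = 532 and P(5, 20) = 590; 540 is not s-gonal.
s = 7: P(7, 15) = 540. ✓
s = 9: P(9, 12) = 474 and P(9, 13) = 559; 540 is not s-gonal.
s = 10: P(10, 12) = 540. ✓
s = 12: P(12, 10) = 460 and P(12, 11) = 561; 540 is not s-gonal.
Hits: s ∈ {7, 10} → 2.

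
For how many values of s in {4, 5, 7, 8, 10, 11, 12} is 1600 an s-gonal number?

s = 4: P(4, 40) = 1600. ✓
s = 5: P(5, 32) = 1520 and P(5, 33) = 1617; 1600 is not s-gonal.
s = 7: P(7, 25) = 1525 and P(7, 26) = 1651; 1600 is not s-gonal.
s = 8: P(8, 23) = 1541 and P(8, 24) = 1680; 1600 is not s-gonal.
s = 10: P(10, 20) = 1540 and P(10, 21) = 1701; 1600 is not s-gonal.
s = 11: P(11, 19) = 1558 and P(11, 20) = 1730; 1600 is not s-gonal.
s = 12: P(12, 18) = 1548 and P(12, 19) = 1729; 1600 is not s-gonal.
Hits: s ∈ {4} → 1.

1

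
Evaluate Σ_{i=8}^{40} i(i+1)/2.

Σ i(i+1)/2 = (Σi² + Σi) / 2 over i = 8..40.
Σi = 820 − 28 = 792 and Σi² = 22140 − 140 = 22000.
(1·22000 + 1·792) / 2 = 22792/2 = 11396.

11396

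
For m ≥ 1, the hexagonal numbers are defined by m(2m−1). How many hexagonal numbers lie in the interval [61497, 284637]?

The n-th hexagonal number is n(2n−1).
Smallest index with value ≥ 61497: n = 176 (giving 61776).
Largest index with value ≤ 284637: n = 377 (giving 283881).
Indices 176 through 377: 202 terms.

202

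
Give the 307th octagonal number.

307·(3·307 − 2) = 307·919 = 282133.

282133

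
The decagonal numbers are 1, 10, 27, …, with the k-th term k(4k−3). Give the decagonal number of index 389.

The 389th decagonal number is n(4n−3) with n = 389.
389·(4·389 − 3) = 389·1553 = 604117.

604117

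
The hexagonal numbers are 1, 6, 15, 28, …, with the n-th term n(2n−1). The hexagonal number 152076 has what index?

276

Set n(2n−1) = 152076, giving 2n² − n − 152076 = 0.
The discriminant is 1 + 8·152076 = 1216609, and √1216609 = 1103.
So n = (1 + 1103) / 4 = 1104/4 = 276.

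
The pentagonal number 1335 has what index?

Set n(3n−1)/2 = 1335, giving 3n² − n − 2670 = 0.
So n = (1 + 179) / 6 = 180/6 = 30.
Check: 30·(3·30 − 1)/2 = 1335. ✓

30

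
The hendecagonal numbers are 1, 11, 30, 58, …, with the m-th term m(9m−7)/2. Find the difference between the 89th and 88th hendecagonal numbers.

Consecutive hendecagonal numbers differ by 9n − 8: here 9·89 − 8 = 793.

793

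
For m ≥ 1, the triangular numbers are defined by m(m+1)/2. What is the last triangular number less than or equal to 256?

253

Solve n(n+1)/2 ≤ 256 for integer n.
n = 22 gives 253 ≤ 256, while n = 23 gives 276 > 256; so the answer is 253.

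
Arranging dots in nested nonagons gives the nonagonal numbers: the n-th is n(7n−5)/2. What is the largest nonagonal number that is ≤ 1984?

1956

Solve n(7n−5)/2 ≤ 1984 for integer n.
n = 24 gives 1956 ≤ 1984, while n = 25 gives 2125 > 1984; so the answer is 1956.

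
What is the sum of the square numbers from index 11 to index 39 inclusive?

20155

Σ_{i=11}^{39} i² = 20540 − 385 = 20155.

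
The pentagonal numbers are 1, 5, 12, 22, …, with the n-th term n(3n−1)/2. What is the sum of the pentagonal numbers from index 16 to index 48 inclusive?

54648

Σ i(3i−1)/2 = (3Σi² − Σi) / 2 over i = 16..48.
Σi = 1176 − 120 = 1056 and Σi² = 38024 − 1240 = 36784.
(3·36784 − 1·1056) / 2 = 109296/2 = 54648.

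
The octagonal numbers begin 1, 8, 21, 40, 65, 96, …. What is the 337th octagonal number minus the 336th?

2017

Consecutive octagonal numbers differ by 6n − 5: here 6·337 − 5 = 2017.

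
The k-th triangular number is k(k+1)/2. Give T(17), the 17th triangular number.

The 17th triangular number is n(n+1)/2 with n = 17.
17·18/2 = 306/2 = 153.

153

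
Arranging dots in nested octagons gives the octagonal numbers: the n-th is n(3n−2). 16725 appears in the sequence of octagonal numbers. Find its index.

75

Set n(3n−2) = 16725, giving 3n² − 2n − 16725 = 0.
So n = (2 + 448) / 6 = 450/6 = 75.
Check: 75·(3·75 − 2) = 16725. ✓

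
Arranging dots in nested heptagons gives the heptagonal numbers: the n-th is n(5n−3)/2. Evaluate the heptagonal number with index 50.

The 50th heptagonal number is n(5n−3)/2 with n = 50.
50·(5·50 − 3)/2 = 50·247/2 = 6175.

6175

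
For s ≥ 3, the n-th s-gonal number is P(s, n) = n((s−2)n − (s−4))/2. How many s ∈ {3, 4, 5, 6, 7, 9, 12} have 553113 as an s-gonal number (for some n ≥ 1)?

1

s = 3: P(3, 1051) = 552826 and P(3, 1052) = 553878; 553113 is not s-gonal.
s = 4: P(4, 743) = 552049 and P(4, 744) = 553536; 553113 is not s-gonal.
s = 5: P(5, 607) = 552370 and P(5, 608) = 554192; 553113 is not s-gonal.
s = 6: P(6, 526) = 552826 and P(6, 527) = 554931; 553113 is not s-gonal.
s = 7: P(7, 470) = 551545 and P(7, 471) = 553896; 553113 is not s-gonal.
s = 9: P(9, 397) = 550639 and P(9, 398) = 553419; 553113 is not s-gonal.
s = 12: P(12, 333) = 553113. ✓
Hits: s ∈ {12} → 1.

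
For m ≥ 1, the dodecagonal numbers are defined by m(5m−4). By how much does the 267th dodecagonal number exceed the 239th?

70728

267·(5·267 − 4) = 355377 and 239·(5·239 − 4) = 284649.
Difference: 355377 − 284649 = 70728.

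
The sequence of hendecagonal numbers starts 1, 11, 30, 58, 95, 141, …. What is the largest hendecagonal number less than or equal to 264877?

Solve n(9n−7)/2 ≤ 264877 for integer n.
n = 243 gives 264870 ≤ 264877, while n = 244 gives 267058 > 264877; so the answer is 264870.

264870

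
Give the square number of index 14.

The 14th square number is n² with n = 14.
14² = 196.

196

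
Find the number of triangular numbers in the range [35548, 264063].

The n-th triangular number is n(n+1)/2.
Smallest index with value ≥ 35548: n = 267 (giving 35778).
Largest index with value ≤ 264063: n = 726 (giving 263901).
Indices 267 through 726: 460 terms.

460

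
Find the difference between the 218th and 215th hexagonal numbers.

218·(2·218 − 1) = 94830 and 215·(2·215 − 1) = 92235.
Difference: 94830 − 92235 = 2595.

2595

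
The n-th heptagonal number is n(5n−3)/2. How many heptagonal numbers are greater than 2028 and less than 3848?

11

The n-th heptagonal number is n(5n−3)/2.
Smallest index with value > 2028: n = 29 (giving 2059).
Largest index with value < 3848: n = 39 (giving 3744).
Indices 29 through 39: 11 terms.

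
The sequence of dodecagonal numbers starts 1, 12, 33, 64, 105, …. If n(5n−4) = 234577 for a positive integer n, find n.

Set n(5n−4) = 234577, giving 5n² − 4n − 234577 = 0.
The discriminant is 16 + 20·234577 = 4691556, and √4691556 = 2166.
So n = (4 + 2166) / 10 = 2170/10 = 217.

217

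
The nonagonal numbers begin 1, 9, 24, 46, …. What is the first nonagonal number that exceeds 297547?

Solve n(7n−5)/2 > 297547 for integer n.
The largest n with value ≤ 297547 is 291 (since 295656 ≤ 297547 < 297694), so the first above is n = 292, value 297694.

297694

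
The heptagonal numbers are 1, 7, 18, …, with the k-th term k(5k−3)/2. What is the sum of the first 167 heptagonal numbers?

Σ i(5i−3)/2 = (5Σi² − 3Σi) / 2 over i = 1..167.
Σi = 14028 and Σi² = 1566460.
(5·1566460 − 3·14028) / 2 = 7790216/2 = 3895108.

3895108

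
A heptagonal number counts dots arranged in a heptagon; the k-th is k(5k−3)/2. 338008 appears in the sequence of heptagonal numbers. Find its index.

368

Set n(5n−3)/2 = 338008, giving 5n² − 3n − 676016 = 0.
So n = (3 + 3677) / 10 = 3680/10 = 368.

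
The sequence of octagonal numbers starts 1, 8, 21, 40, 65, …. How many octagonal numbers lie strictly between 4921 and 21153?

44

The n-th octagonal number is n(3n−2).
Smallest index with value > 4921: n = 41 (giving 4961).
Largest index with value < 21153: n = 84 (giving 21000).
Indices 41 through 84: 44 terms.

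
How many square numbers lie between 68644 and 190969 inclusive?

176

The n-th square number is n².
Smallest index with value ≥ 68644: n = 262 (giving 68644).
Largest index with value ≤ 190969: n = 437 (giving 190969).
Indices 262 through 437: 176 terms.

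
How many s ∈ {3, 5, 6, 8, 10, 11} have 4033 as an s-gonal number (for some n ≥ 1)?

s = 3: P(3, 89) = 4005 and P(3, 90) = 4095; 4033 is not s-gonal.
s = 5: P(5, 52) = 4030 and P(5, 53) = 4187; 4033 is not s-gonal.
s = 6: P(6, 45) = 4005 and P(6, 46) = 4186; 4033 is not s-gonal.
s = 8: P(8, 37) = 4033. ✓
s = 10: P(10, 32) = 4000 and P(10, 33) = 4257; 4033 is not s-gonal.
s = 11: P(11, 30) = 3945 and P(11, 31) = 4216; 4033 is not s-gonal.
Hits: s ∈ {8} → 1.

1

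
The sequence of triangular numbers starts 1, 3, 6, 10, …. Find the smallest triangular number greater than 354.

378

Solve n(n+1)/2 > 354 for integer n.
The largest n with value ≤ 354 is 26 (since 351 ≤ 354 < 378), so the first above is n = 27, value 378.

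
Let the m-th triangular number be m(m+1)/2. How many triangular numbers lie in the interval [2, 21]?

5

The n-th triangular number is n(n+1)/2.
Smallest index with value ≥ 2: n = 2 (giving 3).
Largest index with value ≤ 21: n = 6 (giving 21).
Indices 2 through 6: 5 terms.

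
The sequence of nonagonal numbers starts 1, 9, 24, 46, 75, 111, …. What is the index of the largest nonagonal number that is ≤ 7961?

48

Solve n(7n−5)/2 ≤ 7961 for integer n.
n = 48 gives 7944 ≤ 7961, while n = 49 gives 8281 > 7961; so the answer is index 48.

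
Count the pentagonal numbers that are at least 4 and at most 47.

4

The n-th pentagonal number is n(3n−1)/2.
Smallest index with value ≥ 4: n = 2 (giving 5).
Largest index with value ≤ 47: n = 5 (giving 35).
Indices 2 through 5: 4 terms.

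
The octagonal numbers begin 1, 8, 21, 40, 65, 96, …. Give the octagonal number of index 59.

10325

59·(3·59 − 2) = 59·175 = 10325.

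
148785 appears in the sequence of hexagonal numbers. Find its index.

Set n(2n−1) = 148785, giving 2n² − n − 148785 = 0.
So n = (1 + 1091) / 4 = 1092/4 = 273.

273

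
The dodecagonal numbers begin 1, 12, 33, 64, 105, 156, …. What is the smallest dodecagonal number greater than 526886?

Solve n(5n−4) > 526886 for integer n.
The largest n with value ≤ 526886 is 325 (since 526825 ≤ 526886 < 530076), so the first above is n = 326, value 530076.

530076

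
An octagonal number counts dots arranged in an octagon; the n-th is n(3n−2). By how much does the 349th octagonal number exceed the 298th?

98889

349·(3·349 − 2) = 364705 and 298·(3·298 − 2) = 265816.
Difference: 364705 − 265816 = 98889.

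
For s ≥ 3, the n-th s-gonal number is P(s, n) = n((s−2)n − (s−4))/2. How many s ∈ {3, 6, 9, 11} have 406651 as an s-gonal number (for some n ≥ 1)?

1

s = 3: P(3, 901) = 406351 and P(3, 902) = 407253; 406651 is not s-gonal.
s = 6: P(6, 451) = 406351 and P(6, 452) = 408156; 406651 is not s-gonal.
s = 9: P(9, 341) = 406131 and P(9, 342) = 408519; 406651 is not s-gonal.
s = 11: P(11, 301) = 406651. ✓
Hits: s ∈ {11} → 1.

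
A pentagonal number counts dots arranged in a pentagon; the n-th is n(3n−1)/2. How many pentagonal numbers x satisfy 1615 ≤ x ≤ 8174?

The n-th pentagonal number is n(3n−1)/2.
Smallest index with value ≥ 1615: n = 33 (giving 1617).
Largest index with value ≤ 8174: n = 73 (giving 7957).
Indices 33 through 73: 41 terms.

41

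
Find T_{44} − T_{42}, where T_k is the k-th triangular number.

44·45/2 = 990 and 42·43/2 = 903.
Difference: 990 − 903 = 87.

87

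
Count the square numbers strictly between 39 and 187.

7

The n-th square number is n².
Smallest index with value > 39: n = 7 (giving 49).
Largest index with value < 187: n = 13 (giving 169).
Indices 7 through 13: 7 terms.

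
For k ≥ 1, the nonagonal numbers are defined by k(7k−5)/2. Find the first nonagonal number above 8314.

8625

Solve n(7n−5)/2 > 8314 for integer n.
The largest n with value ≤ 8314 is 49 (since 8281 ≤ 8314 < 8625), so the first above is n = 50, value 8625.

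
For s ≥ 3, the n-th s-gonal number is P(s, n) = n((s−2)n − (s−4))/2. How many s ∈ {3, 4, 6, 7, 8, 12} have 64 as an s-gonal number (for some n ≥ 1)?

2

s = 3: P(3, 10) = 55 and P(3, 11) = 66; 64 is not s-gonal.
s = 4: P(4, 8) = 64. ✓
s = 6: P(6, 5) = 45 and P(6, 6) = 66; 64 is not s-gonal.
s = 7: P(7, 5) = 55 and P(7, 6) = 81; 64 is not s-gonal.
s = 8: P(8, 4) = 40 and P(8, 5) = 65; 64 is not s-gonal.
s = 12: P(12, 4) = 64. ✓
Hits: s ∈ {4, 12} → 2.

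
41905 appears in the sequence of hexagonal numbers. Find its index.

Set n(2n−1) = 41905, giving 2n² − n − 41905 = 0.
The discriminant is 1 + 8·41905 = 335241, and √335241 = 579.
So n = (1 + 579) / 4 = 580/4 = 145.

145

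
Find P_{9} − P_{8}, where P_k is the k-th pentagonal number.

Consecutive pentagonal numbers differ by 3n − 2: here 3·9 − 2 = 25.

25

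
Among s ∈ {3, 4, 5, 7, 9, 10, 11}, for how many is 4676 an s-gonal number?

s = 3: P(3, 96) = 4656 and P(3, 97) = 4753; 4676 is not s-gonal.
s = 4: P(4, 68) = 4624 and P(4, 69) = 4761; 4676 is not s-gonal.
s = 5: P(5, 56) = 4676. ✓
s = 7: P(7, 43) = 4558 and P(7, 44) = 4774; 4676 is not s-gonal.
s = 9: P(9, 36) = 4446 and P(9, 37) = 4699; 4676 is not s-gonal.
s = 10: P(10, 34) = 4522 and P(10, 35) = 4795; 4676 is not s-gonal.
s = 11: P(11, 32) = 4496 and P(11, 33) = 4785; 4676 is not s-gonal.
Hits: s ∈ {5} → 1.

1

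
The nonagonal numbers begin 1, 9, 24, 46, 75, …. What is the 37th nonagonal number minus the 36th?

Consecutive nonagonal numbers differ by 7n − 6: here 7·37 − 6 = 253.

253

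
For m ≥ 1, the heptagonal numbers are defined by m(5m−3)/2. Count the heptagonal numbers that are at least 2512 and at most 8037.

The n-th heptagonal number is n(5n−3)/2.
Smallest index with value ≥ 2512: n = 32 (giving 2512).
Largest index with value ≤ 8037: n = 57 (giving 8037).
Indices 32 through 57: 26 terms.

26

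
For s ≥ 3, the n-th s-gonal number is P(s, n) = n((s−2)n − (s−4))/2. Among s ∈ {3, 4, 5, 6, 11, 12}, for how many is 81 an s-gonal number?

s = 3: P(3, 12) = 78 and P(3, 13) = 91; 81 is not s-gonal.
s = 4: P(4, 9) = 81. ✓
s = 5: P(5, 7) = 70 and P(5, 8) = 92; 81 is not s-gonal.
s = 6: P(6, 6) = 66 and P(6, 7) = 91; 81 is not s-gonal.
s = 11: P(11, 4) = 58 and P(11, 5) = 95; 81 is not s-gonal.
s = 12: P(12, 4) = 64 and P(12, 5) = 105; 81 is not s-gonal.
Hits: s ∈ {4} → 1.

1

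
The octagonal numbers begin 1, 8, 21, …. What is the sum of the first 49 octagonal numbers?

Σ i(3i−2) = 3Σi² − 2Σi over i = 1..49.
Σi = 1225 and Σi² = 40425.
3·40425 − 2·1225 = 118825.

118825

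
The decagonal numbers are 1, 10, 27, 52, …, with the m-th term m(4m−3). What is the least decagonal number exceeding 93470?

94402

Solve n(4n−3) > 93470 for integer n.
The largest n with value ≤ 93470 is 153 (since 93177 ≤ 93470 < 94402), so the first above is n = 154, value 94402.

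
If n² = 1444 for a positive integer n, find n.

38

We need n² = 1444, so n = √1444 = 38.
Check: 38² = 1444. ✓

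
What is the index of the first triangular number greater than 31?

8

Solve n(n+1)/2 > 31 for integer n.
The largest n with value ≤ 31 is 7 (since 28 ≤ 31 < 36), so the first above is n = 8, value 36.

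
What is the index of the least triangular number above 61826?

352

Solve n(n+1)/2 > 61826 for integer n.
The largest n with value ≤ 61826 is 351 (since 61776 ≤ 61826 < 62128), so the first above is n = 352, value 62128.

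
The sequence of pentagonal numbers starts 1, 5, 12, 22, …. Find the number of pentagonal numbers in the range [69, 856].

The n-th pentagonal number is n(3n−1)/2.
Smallest index with value ≥ 69: n = 7 (giving 70).
Largest index with value ≤ 856: n = 24 (giving 852).
Indices 7 through 24: 18 terms.

18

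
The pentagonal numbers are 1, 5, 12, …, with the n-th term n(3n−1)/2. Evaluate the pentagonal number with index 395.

233840

The 395th pentagonal number is n(3n−1)/2 with n = 395.
395·(3·395 − 1)/2 = 395·1184/2 = 395·592 = 233840.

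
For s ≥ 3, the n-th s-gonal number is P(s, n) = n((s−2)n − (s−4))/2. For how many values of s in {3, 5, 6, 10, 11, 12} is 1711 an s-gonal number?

1

s = 3: P(3, 58) = 1711. ✓
s = 5: P(5, 33) = 1617 and P(5, 34) = 1717; 1711 is not s-gonal.
s = 6: P(6, 29) = 1653 and P(6, 30) = 1770; 1711 is not s-gonal.
s = 10: P(10, 21) = 1701 and P(10, 22) = 1870; 1711 is not s-gonal.
s = 11: P(11, 19) = 1558 and P(11, 20) = 1730; 1711 is not s-gonal.
s = 12: P(12, 18) = 1548 and P(12, 19) = 1729; 1711 is not s-gonal.
Hits: s ∈ {3} → 1.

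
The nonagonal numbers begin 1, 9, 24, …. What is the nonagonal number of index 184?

The 184th nonagonal number is n(7n−5)/2 with n = 184.
184·(7·184 − 5)/2 = 184·1283/2 = 118036.

118036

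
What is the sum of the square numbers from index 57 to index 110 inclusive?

389619

Σ_{i=57}^{110} i² = 449735 − 60116 = 389619.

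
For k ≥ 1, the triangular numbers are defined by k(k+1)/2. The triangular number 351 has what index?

26

Set n(n+1)/2 = 351, giving n² + n − 702 = 0.
So n = (-1 + 53) / 2 = 52/2 = 26.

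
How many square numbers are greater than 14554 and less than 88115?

176

The n-th square number is n².
Smallest index with value > 14554: n = 121 (giving 14641).
Largest index with value < 88115: n = 296 (giving 87616).
Indices 121 through 296: 176 terms.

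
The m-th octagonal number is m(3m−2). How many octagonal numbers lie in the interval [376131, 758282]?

149

The n-th octagonal number is n(3n−2).
Smallest index with value ≥ 376131: n = 355 (giving 377365).
Largest index with value ≤ 758282: n = 503 (giving 758021).
Indices 355 through 503: 149 terms.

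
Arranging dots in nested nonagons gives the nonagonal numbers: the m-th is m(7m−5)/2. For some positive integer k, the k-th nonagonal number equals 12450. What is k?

60

Set n(7n−5)/2 = 12450, giving 7n² − 5n − 24900 = 0.
So n = (5 + 835) / 14 = 840/14 = 60.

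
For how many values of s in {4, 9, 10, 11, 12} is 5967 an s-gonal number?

1

s = 4: P(4, 77) = 5929 and P(4, 78) = 6084; 5967 is not s-gonal.
s = 9: P(9, 41) = 5781 and P(9, 42) = 6069; 5967 is not s-gonal.
s = 10: P(10, 39) = 5967. ✓
s = 11: P(11, 36) = 5706 and P(11, 37) = 6031; 5967 is not s-gonal.
s = 12: P(12, 34) = 5644 and P(12, 35) = 5985; 5967 is not s-gonal.
Hits: s ∈ {10} → 1.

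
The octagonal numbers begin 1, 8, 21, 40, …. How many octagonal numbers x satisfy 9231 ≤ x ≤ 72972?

101

The n-th octagonal number is n(3n−2).
Smallest index with value ≥ 9231: n = 56 (giving 9296).
Largest index with value ≤ 72972: n = 156 (giving 72696).
Indices 56 through 156: 101 terms.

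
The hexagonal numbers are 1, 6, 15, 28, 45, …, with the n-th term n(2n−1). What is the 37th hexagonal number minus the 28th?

1161

37·(2·37 − 1) = 2701 and 28·(2·28 − 1) = 1540.
Difference: 2701 − 1540 = 1161.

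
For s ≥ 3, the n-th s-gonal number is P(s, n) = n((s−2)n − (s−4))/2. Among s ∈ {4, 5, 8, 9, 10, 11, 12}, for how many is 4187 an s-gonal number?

s = 4: P(4, 64) = 4096 and P(4, 65) = 4225; 4187 is not s-gonal.
s = 5: P(5, 53) = 4187. ✓
s = 8: P(8, 37) = 4033 and P(8, 38) = 4256; 4187 is not s-gonal.
s = 9: P(9, 34) = 3961 and P(9, 35) = 4200; 4187 is not s-gonal.
s = 10: P(10, 32) = 4000 and P(10, 33) = 4257; 4187 is not s-gonal.
s = 11: P(11, 30) = 3945 and P(11, 31) = 4216; 4187 is not s-gonal.
s = 12: P(12, 29) = 4089 and P(12, 30) = 4380; 4187 is not s-gonal.
Hits: s ∈ {5} → 1.

1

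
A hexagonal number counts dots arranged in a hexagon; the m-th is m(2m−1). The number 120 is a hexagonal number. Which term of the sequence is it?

Set n(2n−1) = 120, giving 2n² − n − 120 = 0.
The discriminant is 1 + 8·120 = 961, and √961 = 31.
So n = (1 + 31) / 4 = 32/4 = 8.
Check: 8·(2·8 − 1) = 120. ✓

8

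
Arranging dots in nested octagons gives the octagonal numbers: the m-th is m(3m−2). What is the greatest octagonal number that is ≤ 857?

833

Solve n(3n−2) ≤ 857 for integer n.
n = 17 gives 833 ≤ 857, while n = 18 gives 936 > 857; so the answer is 833.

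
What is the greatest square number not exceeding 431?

400

Solve n² ≤ 431 for integer n.
n = 20 gives 400 ≤ 431, while n = 21 gives 441 > 431; so the answer is 400.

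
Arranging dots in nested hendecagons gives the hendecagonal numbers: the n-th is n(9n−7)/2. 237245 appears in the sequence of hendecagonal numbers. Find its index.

Set n(9n−7)/2 = 237245, giving 9n² − 7n − 474490 = 0.
The discriminant is 49 + 72·237245 = 17081689, and √17081689 = 4133.
So n = (7 + 4133) / 18 = 4140/18 = 230.
Check: 230·(9·230 − 7)/2 = 237245. ✓

230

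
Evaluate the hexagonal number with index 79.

The 79th hexagonal number is n(2n−1) with n = 79.
79·(2·79 − 1) = 79·157 = 12403.

12403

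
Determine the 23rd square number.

The 23rd square number is n² with n = 23.
23² = 529.

529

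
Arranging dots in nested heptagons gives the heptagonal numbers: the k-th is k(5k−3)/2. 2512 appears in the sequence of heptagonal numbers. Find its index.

32

Set n(5n−3)/2 = 2512, giving 5n² − 3n − 5024 = 0.
The discriminant is 9 + 40·2512 = 100489, and √100489 = 317.
So n = (3 + 317) / 10 = 320/10 = 32.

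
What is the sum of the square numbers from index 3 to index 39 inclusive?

Σ_{i=3}^{39} i² = 20540 − 5 = 20535.

20535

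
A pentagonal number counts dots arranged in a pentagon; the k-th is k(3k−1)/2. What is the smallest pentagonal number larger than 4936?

5017

Solve n(3n−1)/2 > 4936 for integer n.
The largest n with value ≤ 4936 is 57 (since 4845 ≤ 4936 < 5017), so the first above is n = 58, value 5017.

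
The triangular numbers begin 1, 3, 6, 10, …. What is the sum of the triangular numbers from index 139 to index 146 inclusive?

81816

Σ i(i+1)/2 = (Σi² + Σi) / 2 over i = 139..146.
Σi = 10731 − 9591 = 1140 and Σi² = 1048061 − 885569 = 162492.
(1·162492 + 1·1140) / 2 = 163632/2 = 81816.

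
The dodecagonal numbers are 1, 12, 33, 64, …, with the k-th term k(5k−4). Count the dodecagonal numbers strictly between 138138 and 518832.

The n-th dodecagonal number is n(5n−4).
Smallest index with value > 138138: n = 167 (giving 138777).
Largest index with value < 518832: n = 322 (giving 517132).
Indices 167 through 322: 156 terms.

156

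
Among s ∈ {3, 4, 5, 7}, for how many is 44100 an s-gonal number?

1

s = 3: P(3, 296) = 43956 and P(3, 297) = 44253; 44100 is not s-gonal.
s = 4: P(4, 210) = 44100. ✓
s = 5: P(5, 171) = 43776 and P(5, 172) = 44290; 44100 is not s-gonal.
s = 7: P(7, 133) = 44023 and P(7, 134) = 44689; 44100 is not s-gonal.
Hits: s ∈ {4} → 1.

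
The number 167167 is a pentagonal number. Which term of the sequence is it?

Set n(3n−1)/2 = 167167, giving 3n² − n − 334334 = 0.
The discriminant is 1 + 24·167167 = 4012009, and √4012009 = 2003.
So n = (1 + 2003) / 6 = 2004/6 = 334.

334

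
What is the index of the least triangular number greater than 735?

Solve n(n+1)/2 > 735 for integer n.
The largest n with value ≤ 735 is 37 (since 703 ≤ 735 < 741), so the first above is n = 38, value 741.

38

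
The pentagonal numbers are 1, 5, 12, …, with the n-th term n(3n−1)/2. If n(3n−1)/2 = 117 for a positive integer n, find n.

Set n(3n−1)/2 = 117, giving 3n² − n − 234 = 0.
The discriminant is 1 + 24·117 = 2809, and √2809 = 53.
So n = (1 + 53) / 6 = 54/6 = 9.
Check: 9·(3·9 − 1)/2 = 117. ✓

9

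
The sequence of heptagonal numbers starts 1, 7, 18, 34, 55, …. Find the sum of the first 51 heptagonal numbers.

Σ i(5i−3)/2 = (5Σi² − 3Σi) / 2 over i = 1..51.
Σi = 1326 and Σi² = 45526.
(5·45526 − 3·1326) / 2 = 223652/2 = 111826.

111826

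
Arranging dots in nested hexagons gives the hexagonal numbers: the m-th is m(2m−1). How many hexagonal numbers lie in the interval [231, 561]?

The n-th hexagonal number is n(2n−1).
Smallest index with value ≥ 231: n = 11 (giving 231).
Largest index with value ≤ 561: n = 17 (giving 561).
Indices 11 through 17: 7 terms.

7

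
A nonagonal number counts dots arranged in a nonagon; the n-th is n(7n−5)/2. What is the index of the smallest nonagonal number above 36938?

Solve n(7n−5)/2 > 36938 for integer n.
The largest n with value ≤ 36938 is 103 (since 36874 ≤ 36938 < 37596), so the first above is n = 104, value 37596.

104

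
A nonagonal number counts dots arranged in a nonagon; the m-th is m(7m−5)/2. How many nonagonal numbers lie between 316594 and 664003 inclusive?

The n-th nonagonal number is n(7n−5)/2.
Smallest index with value ≥ 316594: n = 302 (giving 318459).
Largest index with value ≤ 664003: n = 435 (giving 661200).
Indices 302 through 435: 134 terms.

134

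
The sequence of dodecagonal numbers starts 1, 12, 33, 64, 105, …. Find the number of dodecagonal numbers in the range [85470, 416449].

158

The n-th dodecagonal number is n(5n−4).
Smallest index with value ≥ 85470: n = 132 (giving 86592).
Largest index with value ≤ 416449: n = 289 (giving 416449).
Indices 132 through 289: 158 terms.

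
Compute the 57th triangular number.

57·58/2 = 3306/2 = 1653.

1653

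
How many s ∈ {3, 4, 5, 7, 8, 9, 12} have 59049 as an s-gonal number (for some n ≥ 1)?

s = 3: P(3, 343) = 58996 and P(3, 344) = 59340; 59049 is not s-gonal.
s = 4: P(4, 243) = 59049. ✓
s = 5: P(5, 198) = 58707 and P(5, 199) = 59302; 59049 is not s-gonal.
s = 7: P(7, 153) = 58293 and P(7, 154) = 59059; 59049 is not s-gonal.
s = 8: P(8, 140) = 58520 and P(8, 141) = 59361; 59049 is not s-gonal.
s = 9: P(9, 130) = 58825 and P(9, 131) = 59736; 59049 is not s-gonal.
s = 12: P(12, 109) = 58969 and P(12, 110) = 60060; 59049 is not s-gonal.
Hits: s ∈ {4} → 1.

1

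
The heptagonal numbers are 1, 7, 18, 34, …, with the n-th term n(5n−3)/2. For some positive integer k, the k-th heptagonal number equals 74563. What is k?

Set n(5n−3)/2 = 74563, giving 5n² − 3n − 149126 = 0.
So n = (3 + 1727) / 10 = 1730/10 = 173.

173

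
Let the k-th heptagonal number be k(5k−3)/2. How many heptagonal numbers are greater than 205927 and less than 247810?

28

The n-th heptagonal number is n(5n−3)/2.
Smallest index with value > 205927: n = 288 (giving 206928).
Largest index with value < 247810: n = 315 (giving 247590).
Indices 288 through 315: 28 terms.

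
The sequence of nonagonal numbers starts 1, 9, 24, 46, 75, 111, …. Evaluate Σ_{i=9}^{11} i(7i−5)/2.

Σ i(7i−5)/2 = (7Σi² − 5Σi) / 2 over i = 9..11.
Σi = 66 − 36 = 30 and Σi² = 506 − 204 = 302.
(7·302 − 5·30) / 2 = 1964/2 = 982.

982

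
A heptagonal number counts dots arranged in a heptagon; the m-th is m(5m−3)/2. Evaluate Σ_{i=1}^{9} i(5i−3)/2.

Σ i(5i−3)/2 = (5Σi² − 3Σi) / 2 over i = 1..9.
Σi = 45 and Σi² = 285.
(5·285 − 3·45) / 2 = 1290/2 = 645.

645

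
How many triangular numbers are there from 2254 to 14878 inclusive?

106

The n-th triangular number is n(n+1)/2.
Smallest index with value ≥ 2254: n = 67 (giving 2278).
Largest index with value ≤ 14878: n = 172 (giving 14878).
Indices 67 through 172: 106 terms.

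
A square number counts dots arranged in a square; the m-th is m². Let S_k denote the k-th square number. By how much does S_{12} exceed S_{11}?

23

n² − (n−1)² = 2n − 1, so 12² − 11² = 2·12 − 1 = 23.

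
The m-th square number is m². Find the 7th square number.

The 7th square number is n² with n = 7.
7² = 49.

49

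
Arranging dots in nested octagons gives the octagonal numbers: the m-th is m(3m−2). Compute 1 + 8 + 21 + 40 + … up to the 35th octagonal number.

43470

Σ i(3i−2) = 3Σi² − 2Σi over i = 1..35.
Σi = 630 and Σi² = 14910.
3·14910 − 2·630 = 43470.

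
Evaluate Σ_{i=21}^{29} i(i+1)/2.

Σ i(i+1)/2 = (Σi² + Σi) / 2 over i = 21..29.
Σi = 435 − 210 = 225 and Σi² = 8555 − 2870 = 5685.
(1·5685 + 1·225) / 2 = 5910/2 = 2955.

2955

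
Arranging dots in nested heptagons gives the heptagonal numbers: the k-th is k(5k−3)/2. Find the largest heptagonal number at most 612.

540

Solve n(5n−3)/2 ≤ 612 for integer n.
n = 15 gives 540 ≤ 612, while n = 16 gives 616 > 612; so the answer is 540.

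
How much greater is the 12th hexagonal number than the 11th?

45

Consecutive hexagonal numbers differ by 4n − 3: here 4·12 − 3 = 45.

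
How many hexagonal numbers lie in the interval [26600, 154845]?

163

The n-th hexagonal number is n(2n−1).
Smallest index with value ≥ 26600: n = 116 (giving 26796).
Largest index with value ≤ 154845: n = 278 (giving 154290).
Indices 116 through 278: 163 terms.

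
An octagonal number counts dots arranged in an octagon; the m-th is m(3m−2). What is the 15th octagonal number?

The 15th octagonal number is n(3n−2) with n = 15.
15·(3·15 − 2) = 15·43 = 645.

645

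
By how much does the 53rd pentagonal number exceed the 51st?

311

53·(3·53 − 1)/2 = 4187 and 51·(3·51 − 1)/2 = 3876.
Difference: 4187 − 3876 = 311.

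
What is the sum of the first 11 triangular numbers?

Σ i(i+1)/2 = (Σi² + Σi) / 2 over i = 1..11.
Σi = 66 and Σi² = 506.
(1·506 + 1·66) / 2 = 572/2 = 286.

286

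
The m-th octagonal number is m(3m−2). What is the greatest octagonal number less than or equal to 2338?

2296

Solve n(3n−2) ≤ 2338 for integer n.
n = 28 gives 2296 ≤ 2338, while n = 29 gives 2465 > 2338; so the answer is 2296.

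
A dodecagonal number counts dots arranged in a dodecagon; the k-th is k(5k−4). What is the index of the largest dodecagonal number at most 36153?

85

Solve n(5n−4) ≤ 36153 for integer n.
n = 85 gives 35785 ≤ 36153, while n = 86 gives 36636 > 36153; so the answer is index 85.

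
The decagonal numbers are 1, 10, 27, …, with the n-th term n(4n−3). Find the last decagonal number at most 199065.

198247

Solve n(4n−3) ≤ 199065 for integer n.
n = 223 gives 198247 ≤ 199065, while n = 224 gives 200032 > 199065; so the answer is 198247.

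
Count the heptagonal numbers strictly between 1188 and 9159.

The n-th heptagonal number is n(5n−3)/2.
Smallest index with value > 1188: n = 23 (giving 1288).
Largest index with value < 9159: n = 60 (giving 8910).
Indices 23 through 60: 38 terms.

38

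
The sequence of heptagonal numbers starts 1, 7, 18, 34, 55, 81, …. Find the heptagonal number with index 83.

The 83rd heptagonal number is n(5n−3)/2 with n = 83.
83·(5·83 − 3)/2 = 83·412/2 = 83·206 = 17098.

17098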